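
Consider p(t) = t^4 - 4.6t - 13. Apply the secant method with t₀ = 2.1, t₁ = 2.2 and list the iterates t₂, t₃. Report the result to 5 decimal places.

2.19131, 2.19190

p(2.1) = -3.2119000, p(2.2) = 0.3056000
t₂ = 2.2000000 − 0.3056000·(2.2000000 − 2.1000000) / (0.3056000 − (-3.2119000)) = 2.2000000 − (0.0305600)/(3.5175000) = 2.1913120
p(2.1913120) = -0.0222879
t₃ = 2.1913120 − (-0.0222879)·(2.1913120 − 2.2000000) / (-0.0222879 − 0.3056000) = 2.1913120 − (0.0001936)/(-0.3278879) = 2.1919026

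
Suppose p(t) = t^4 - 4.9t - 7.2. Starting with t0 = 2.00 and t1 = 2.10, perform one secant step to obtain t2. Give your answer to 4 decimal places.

p(2.00) = -1.000000, p(2.10) = 1.958100
t2 = 2.100000 − 1.958100·(2.100000 − 2.000000) / (1.958100 − (-1.000000)) = 2.100000 − (0.195810)/(2.958100) = 2.033805

2.0338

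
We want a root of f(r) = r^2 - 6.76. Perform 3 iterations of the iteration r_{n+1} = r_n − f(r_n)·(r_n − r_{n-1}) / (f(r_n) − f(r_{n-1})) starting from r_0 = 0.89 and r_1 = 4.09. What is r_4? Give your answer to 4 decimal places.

f(0.89) = -5.967900, f(4.09) = 9.968100
r_2 = 4.090000 − 9.968100·(4.090000 − 0.890000) / (9.968100 − (-5.967900)) = 4.090000 − (31.897920)/(15.936000) = 2.088373
f(2.088373) = -2.398696
r_3 = 2.088373 − (-2.398696)·(2.088373 − 4.090000) / (-2.398696 − 9.968100) = 2.088373 − (4.801294)/(-12.366796) = 2.476614
f(2.476614) = -0.626382
r_4 = 2.476614 − (-0.626382)·(2.476614 − 2.088373) / (-0.626382 − (-2.398696)) = 2.476614 − (-0.243187)/(1.772314) = 2.613829

2.6138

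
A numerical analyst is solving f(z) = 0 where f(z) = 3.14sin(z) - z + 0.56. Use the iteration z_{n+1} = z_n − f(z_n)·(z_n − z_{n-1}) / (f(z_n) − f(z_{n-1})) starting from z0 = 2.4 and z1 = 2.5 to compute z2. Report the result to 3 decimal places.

f(2.4) = 0.28095, f(2.5) = -0.06080
z2 = 2.50000 − (-0.06080)·(2.50000 − 2.40000) / (-0.06080 − 0.28095) = 2.50000 − (-0.00608)/(-0.34175) = 2.48221

2.482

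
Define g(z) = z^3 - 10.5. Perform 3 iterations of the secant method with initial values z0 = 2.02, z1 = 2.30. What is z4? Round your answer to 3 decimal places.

2.190

g(2.02) = -2.25759, g(2.30) = 1.66700
z2 = 2.30000 − 1.66700·(2.30000 − 2.02000) / (1.66700 − (-2.25759)) = 2.30000 − (0.46676)/(3.92459) = 2.18107
g(2.18107) = -0.12454
z3 = 2.18107 − (-0.12454)·(2.18107 − 2.30000) / (-0.12454 − 1.66700) = 2.18107 − (0.01481)/(-1.79154) = 2.18934
g(2.18934) = -0.00610
z4 = 2.18934 − (-0.00610)·(2.18934 − 2.18107) / (-0.00610 − (-0.12454)) = 2.18934 − (-0.00005)/(0.11843) = 2.18976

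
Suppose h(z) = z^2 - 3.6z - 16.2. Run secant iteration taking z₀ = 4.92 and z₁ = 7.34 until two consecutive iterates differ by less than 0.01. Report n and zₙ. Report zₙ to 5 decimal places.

n = 5, zₙ = 6.20908

h(4.92) = -9.7056000, h(7.34) = 11.2516000
z₂ = 7.3400000 − 11.2516000·(2.4200000)/(20.9572000) = 6.0407390;  |Δ| = 1.2992610
h(6.0407390) = -1.4561325
z₃ = 6.0407390 − (-1.4561325)·(-1.2992610)/(-12.7077325) = 6.1896166;  |Δ| = 0.1488776
h(6.1896166) = -0.1712663
z₄ = 6.1896166 − (-0.1712663)·(0.1488776)/(1.2848662) = 6.2094612;  |Δ| = 0.0198446
h(6.2094612) = 0.0033482
z₅ = 6.2094612 − 0.0033482·(0.0198446)/(0.1746145) = 6.2090807;  |Δ| = 0.0003805
|z₅ − z₄| = 0.0003805 < 0.01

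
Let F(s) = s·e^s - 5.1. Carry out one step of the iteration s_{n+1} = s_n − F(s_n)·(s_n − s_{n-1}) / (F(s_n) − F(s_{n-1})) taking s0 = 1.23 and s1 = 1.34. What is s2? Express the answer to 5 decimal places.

1.33788

F(1.23) = -0.8918877, F(1.34) = 0.0175183
s2 = 1.3400000 − 0.0175183·(1.3400000 − 1.2300000) / (0.0175183 − (-0.8918877)) = 1.3400000 − (0.0019270)/(0.9094060) = 1.3378810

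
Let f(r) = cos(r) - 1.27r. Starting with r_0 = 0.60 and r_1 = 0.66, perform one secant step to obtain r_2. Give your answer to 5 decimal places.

0.63407

f(0.60) = 0.0633356, f(0.66) = -0.0482078
r_2 = 0.6600000 − (-0.0482078)·(0.6600000 − 0.6000000) / (-0.0482078 − 0.0633356) = 0.6600000 − (-0.0028925)/(-0.1115434) = 0.6340687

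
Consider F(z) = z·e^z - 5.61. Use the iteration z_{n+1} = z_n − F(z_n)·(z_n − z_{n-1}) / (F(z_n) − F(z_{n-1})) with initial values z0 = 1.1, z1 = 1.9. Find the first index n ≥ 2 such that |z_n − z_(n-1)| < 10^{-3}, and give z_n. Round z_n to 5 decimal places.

n = 6, z_n = 1.39305

F(1.1) = -2.3054174, F(1.9) = 7.0931994
z2 = 1.9000000 − 7.0931994·(0.8000000)/(9.3986168) = 1.2962346;  |Δ| = 0.6037654
F(1.2962346) = -0.8716062
z3 = 1.2962346 − (-0.8716062)·(-0.6037654)/(-7.9648056) = 1.3623060;  |Δ| = 0.0660714
F(1.3623060) = -0.2899387
z4 = 1.3623060 − (-0.2899387)·(0.0660714)/(0.5816675) = 1.3952400;  |Δ| = 0.0329340
F(1.3952400) = 0.0211093
z5 = 1.3952400 − 0.0211093·(0.0329340)/(0.3110480) = 1.3930049;  |Δ| = 0.0022351
F(1.3930049) = -0.0004630
z6 = 1.3930049 − (-0.0004630)·(-0.0022351)/(-0.0215723) = 1.3930529;  |Δ| = 0.0000480
|z6 − z5| = 0.0000480 < 10^{-3}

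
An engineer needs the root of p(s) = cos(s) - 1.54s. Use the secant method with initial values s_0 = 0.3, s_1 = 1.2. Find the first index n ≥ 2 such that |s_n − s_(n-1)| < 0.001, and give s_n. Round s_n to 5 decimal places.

n = 5, s_n = 0.55268

p(0.3) = 0.4933365, p(1.2) = -1.4856422
s_2 = 1.2000000 − (-1.4856422)·(0.9000000)/(-1.9789787) = 0.5243596;  |Δ| = 0.6756404
p(0.5243596) = 0.0581310
s_3 = 0.5243596 − 0.0581310·(-0.6756404)/(1.5437732) = 0.5498009;  |Δ| = 0.0254413
p(0.5498009) = 0.0059352
s_4 = 0.5498009 − 0.0059352·(0.0254413)/(-0.0521958) = 0.5526938;  |Δ| = 0.0028929
p(0.5526938) = -0.0000351
s_5 = 0.5526938 − (-0.0000351)·(0.0028929)/(-0.0059703) = 0.5526768;  |Δ| = 0.0000170
|s_5 − s_4| = 0.0000170 < 0.001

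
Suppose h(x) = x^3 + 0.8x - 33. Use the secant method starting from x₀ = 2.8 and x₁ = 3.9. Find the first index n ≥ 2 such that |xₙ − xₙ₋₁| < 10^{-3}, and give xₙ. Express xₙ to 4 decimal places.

h(2.8) = -8.808000, h(3.9) = 29.439000
x₂ = 3.900000 − 29.439000·(1.100000)/(38.247000) = 3.053322;  |Δ| = 0.846678
h(3.053322) = -2.091913
x₃ = 3.053322 − (-2.091913)·(-0.846678)/(-31.530913) = 3.109495;  |Δ| = 0.056173
h(3.109495) = -0.446838
x₄ = 3.109495 − (-0.446838)·(0.056173)/(1.645075) = 3.124752;  |Δ| = 0.015258
h(3.124752) = 0.010122
x₅ = 3.124752 − 0.010122·(0.015258)/(0.456960) = 3.124414;  |Δ| = 0.000338
|x₅ − x₄| = 0.000338 < 10^{-3}

n = 5, xₙ = 3.1244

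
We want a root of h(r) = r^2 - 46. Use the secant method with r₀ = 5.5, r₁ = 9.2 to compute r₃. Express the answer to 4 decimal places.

6.7500

h(5.5) = -15.750000, h(9.2) = 38.640000
r₂ = 9.200000 − 38.640000·(9.200000 − 5.500000) / (38.640000 − (-15.750000)) = 9.200000 − (142.968000)/(54.390000) = 6.571429
h(6.571429) = -2.816327
r₃ = 6.571429 − (-2.816327)·(6.571429 − 9.200000) / (-2.816327 − 38.640000) = 6.571429 − (7.402915)/(-41.456327) = 6.750000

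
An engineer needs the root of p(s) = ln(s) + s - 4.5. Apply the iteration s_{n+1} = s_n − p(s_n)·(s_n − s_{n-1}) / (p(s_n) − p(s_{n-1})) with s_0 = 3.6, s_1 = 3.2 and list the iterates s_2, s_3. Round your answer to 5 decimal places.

p(3.6) = 0.3809338, p(3.2) = -0.1368492
s_2 = 3.2000000 − (-0.1368492)·(3.2000000 − 3.6000000) / (-0.1368492 − 0.3809338) = 3.2000000 − (0.0547397)/(-0.5177830) = 3.3057193
p(3.3057193) = 0.0013734
s_3 = 3.3057193 − 0.0013734·(3.3057193 − 3.2000000) / (0.0013734 − (-0.1368492)) = 3.3057193 − (0.0001452)/(0.1382226) = 3.3046689

3.30572, 3.30467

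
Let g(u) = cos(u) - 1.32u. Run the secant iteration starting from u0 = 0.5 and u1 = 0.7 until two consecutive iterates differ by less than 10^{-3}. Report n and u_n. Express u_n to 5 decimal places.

g(0.5) = 0.2175826, g(0.7) = -0.1591578
u2 = 0.7000000 − (-0.1591578)·(0.2000000)/(-0.3767404) = 0.6155080;  |Δ| = 0.0844920
g(0.6155080) = 0.0040098
u3 = 0.6155080 − 0.0040098·(-0.0844920)/(0.1631676) = 0.6175843;  |Δ| = 0.0020763
g(0.6175843) = 0.0000684
u4 = 0.6175843 − 0.0000684·(0.0020763)/(-0.0039414) = 0.6176203;  |Δ| = 0.0000360
|u4 − u3| = 0.0000360 < 10^{-3}

n = 4, u_n = 0.61762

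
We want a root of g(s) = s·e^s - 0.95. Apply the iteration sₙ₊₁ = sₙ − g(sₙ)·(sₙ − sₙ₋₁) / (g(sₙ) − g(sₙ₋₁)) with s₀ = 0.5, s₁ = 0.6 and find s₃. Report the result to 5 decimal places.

0.54869

g(0.5) = -0.1256394, g(0.6) = 0.1432713
s₂ = 0.6000000 − 0.1432713·(0.6000000 − 0.5000000) / (0.1432713 − (-0.1256394)) = 0.6000000 − (0.0143271)/(0.2689106) = 0.5467216
g(0.5467216) = -0.0054947
s₃ = 0.5467216 − (-0.0054947)·(0.5467216 − 0.6000000) / (-0.0054947 − 0.1432713) = 0.5467216 − (0.0002927)/(-0.1487660) = 0.5486894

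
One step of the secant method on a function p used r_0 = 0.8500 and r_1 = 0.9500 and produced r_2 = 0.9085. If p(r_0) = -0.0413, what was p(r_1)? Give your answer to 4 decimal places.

0.0293

The secant line through (0.8500, -0.0413) and (0.9500, p(r_1)) crosses zero at r_2 = 0.9085.
So (0.8500, -0.0413), (0.9500, p(r_1)), (0.9085, 0) are collinear:
p(r_1) = -0.0413 · (0.9500 − 0.9085) / (0.8500 − 0.9085) = -0.0413 · (0.041500)/(-0.058500) = 0.029298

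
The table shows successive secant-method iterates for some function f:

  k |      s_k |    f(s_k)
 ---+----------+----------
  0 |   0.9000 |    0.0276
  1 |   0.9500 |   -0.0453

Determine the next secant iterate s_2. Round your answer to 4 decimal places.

0.9189

s_2 = 0.9500 − (-0.0453)·(0.9500 − 0.9000) / (-0.0453 − 0.0276)
   = 0.9500 − (-0.002265)/(-0.072900) = 0.918930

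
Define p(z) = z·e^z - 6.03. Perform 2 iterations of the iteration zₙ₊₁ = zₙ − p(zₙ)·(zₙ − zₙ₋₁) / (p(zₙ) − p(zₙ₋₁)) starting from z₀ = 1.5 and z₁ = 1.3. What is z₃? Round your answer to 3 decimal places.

1.436

p(1.5) = 0.69253, p(1.3) = -1.25991
z₂ = 1.30000 − (-1.25991)·(1.30000 − 1.50000) / (-1.25991 − 0.69253) = 1.30000 − (0.25198)/(-1.95245) = 1.42906
p(1.42906) = -0.06400
z₃ = 1.42906 − (-0.06400)·(1.42906 − 1.30000) / (-0.06400 − (-1.25991)) = 1.42906 − (-0.00826)/(1.19592) = 1.43597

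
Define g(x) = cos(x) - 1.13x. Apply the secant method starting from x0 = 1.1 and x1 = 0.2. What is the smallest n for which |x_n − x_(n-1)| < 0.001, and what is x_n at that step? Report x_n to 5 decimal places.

n = 5, x_n = 0.68521

g(1.1) = -0.7894039, g(0.2) = 0.7540666
x2 = 0.2000000 − 0.7540666·(-0.9000000)/(1.5434705) = 0.6396974;  |Δ| = 0.4396974
g(0.6396974) = 0.0794184
x3 = 0.6396974 − 0.0794184·(0.4396974)/(-0.6746482) = 0.6914578;  |Δ| = 0.0517604
g(0.6914578) = -0.0110300
x4 = 0.6914578 − (-0.0110300)·(0.0517604)/(-0.0904484) = 0.6851457;  |Δ| = 0.0063121
g(0.6851457) = 0.0001122
x5 = 0.6851457 − 0.0001122·(-0.0063121)/(0.0111423) = 0.6852093;  |Δ| = 0.0000636
|x5 − x4| = 0.0000636 < 0.001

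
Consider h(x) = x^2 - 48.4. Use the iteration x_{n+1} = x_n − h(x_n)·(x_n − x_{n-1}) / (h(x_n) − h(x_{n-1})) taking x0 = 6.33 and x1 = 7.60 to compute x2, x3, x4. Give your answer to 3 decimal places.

h(6.33) = -8.33110, h(7.60) = 9.36000
x2 = 7.60000 − 9.36000·(7.60000 − 6.33000) / (9.36000 − (-8.33110)) = 7.60000 − (11.88720)/(17.69110) = 6.92807
h(6.92807) = -0.40186
x3 = 6.92807 − (-0.40186)·(6.92807 − 7.60000) / (-0.40186 − 9.36000) = 6.92807 − (0.27002)/(-9.76186) = 6.95573
h(6.95573) = -0.01782
x4 = 6.95573 − (-0.01782)·(6.95573 − 6.92807) / (-0.01782 − (-0.40186)) = 6.95573 − (-0.00049)/(0.38404) = 6.95701

6.928, 6.956, 6.957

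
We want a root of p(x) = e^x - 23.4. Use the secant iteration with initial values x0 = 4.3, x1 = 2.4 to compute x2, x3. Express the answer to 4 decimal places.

2.7752, 3.3253

p(4.3) = 50.299794, p(2.4) = -12.376824
x2 = 2.400000 − (-12.376824)·(2.400000 − 4.300000) / (-12.376824 − 50.299794) = 2.400000 − (23.515965)/(-62.676617) = 2.775195
p(2.775195) = -7.358242
x3 = 2.775195 − (-7.358242)·(2.775195 − 2.400000) / (-7.358242 − (-12.376824)) = 2.775195 − (-2.760777)/(5.018581) = 3.325306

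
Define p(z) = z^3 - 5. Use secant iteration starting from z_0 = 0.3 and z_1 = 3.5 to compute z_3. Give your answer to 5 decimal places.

0.98350

p(0.3) = -4.9730000, p(3.5) = 37.8750000
z_2 = 3.5000000 − 37.8750000·(3.5000000 − 0.3000000) / (37.8750000 − (-4.9730000)) = 3.5000000 − (121.2000000)/(42.8480000) = 0.6713966
p(0.6713966) = -4.6973523
z_3 = 0.6713966 − (-4.6973523)·(0.6713966 − 3.5000000) / (-4.6973523 − 37.8750000) = 0.6713966 − (13.2869469)/(-42.5723523) = 0.9834993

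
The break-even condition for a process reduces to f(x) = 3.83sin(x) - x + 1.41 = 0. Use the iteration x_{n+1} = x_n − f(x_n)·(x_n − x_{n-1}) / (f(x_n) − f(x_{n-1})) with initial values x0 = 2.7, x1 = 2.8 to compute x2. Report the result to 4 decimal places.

f(2.7) = 0.346865, f(2.8) = -0.106995
x2 = 2.800000 − (-0.106995)·(2.800000 − 2.700000) / (-0.106995 − 0.346865) = 2.800000 − (-0.010700)/(-0.453860) = 2.776425

2.7764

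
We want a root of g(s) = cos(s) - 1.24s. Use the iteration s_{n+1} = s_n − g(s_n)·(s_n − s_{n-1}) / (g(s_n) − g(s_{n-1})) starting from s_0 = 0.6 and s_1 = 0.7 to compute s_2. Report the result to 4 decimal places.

g(0.6) = 0.081336, g(0.7) = -0.103158
s_2 = 0.700000 − (-0.103158)·(0.700000 − 0.600000) / (-0.103158 − 0.081336) = 0.700000 − (-0.010316)/(-0.184493) = 0.644086

0.6441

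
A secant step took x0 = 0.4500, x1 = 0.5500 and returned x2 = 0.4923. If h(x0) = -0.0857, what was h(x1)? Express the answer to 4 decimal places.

0.1169

The secant line through (0.4500, -0.0857) and (0.5500, h(x1)) crosses zero at x2 = 0.4923.
So (0.4500, -0.0857), (0.5500, h(x1)), (0.4923, 0) are collinear:
h(x1) = -0.0857 · (0.5500 − 0.4923) / (0.4500 − 0.4923) = -0.0857 · (0.057700)/(-0.042300) = 0.116900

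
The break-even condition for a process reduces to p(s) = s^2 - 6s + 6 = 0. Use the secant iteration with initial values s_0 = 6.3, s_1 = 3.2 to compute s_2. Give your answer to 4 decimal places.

p(6.3) = 7.890000, p(3.2) = -2.960000
s_2 = 3.200000 − (-2.960000)·(3.200000 − 6.300000) / (-2.960000 − 7.890000) = 3.200000 − (9.176000)/(-10.850000) = 4.045714

4.0457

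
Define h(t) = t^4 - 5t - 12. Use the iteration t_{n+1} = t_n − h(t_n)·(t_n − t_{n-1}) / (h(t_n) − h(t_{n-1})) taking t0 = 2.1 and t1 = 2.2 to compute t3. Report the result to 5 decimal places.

2.18857

h(2.1) = -3.0519000, h(2.2) = 0.4256000
t2 = 2.2000000 − 0.4256000·(2.2000000 − 2.1000000) / (0.4256000 − (-3.0519000)) = 2.2000000 − (0.0425600)/(3.4775000) = 2.1877613
h(2.1877613) = -0.0301427
t3 = 2.1877613 − (-0.0301427)·(2.1877613 − 2.2000000) / (-0.0301427 − 0.4256000) = 2.1877613 − (0.0003689)/(-0.4557427) = 2.1885708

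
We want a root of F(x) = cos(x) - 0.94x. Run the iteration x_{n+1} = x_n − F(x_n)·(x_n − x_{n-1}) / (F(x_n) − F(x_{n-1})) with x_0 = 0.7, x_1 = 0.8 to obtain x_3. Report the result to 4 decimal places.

F(0.7) = 0.106842, F(0.8) = -0.055293
x_2 = 0.800000 − (-0.055293)·(0.800000 − 0.700000) / (-0.055293 − 0.106842) = 0.800000 − (-0.005529)/(-0.162135) = 0.765897
F(0.765897) = 0.000818
x_3 = 0.765897 − 0.000818·(0.765897 − 0.800000) / (0.000818 − (-0.055293)) = 0.765897 − (-0.000028)/(0.056111) = 0.766394

0.7664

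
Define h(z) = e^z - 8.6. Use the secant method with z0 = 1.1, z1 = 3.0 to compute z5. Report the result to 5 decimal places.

h(1.1) = -5.5958340, h(3.0) = 11.4855369
z2 = 3.0000000 − 11.4855369·(3.0000000 − 1.1000000) / (11.4855369 − (-5.5958340)) = 3.0000000 − (21.8225202)/(17.0813709) = 1.7224374
h(1.7224374) = -3.0018431
z3 = 1.7224374 − (-3.0018431)·(1.7224374 − 3.0000000) / (-3.0018431 − 11.4855369) = 1.7224374 − (3.8350423)/(-14.4873800) = 1.9871535
h(1.9871535) = -1.3052603
z4 = 1.9871535 − (-1.3052603)·(1.9871535 − 1.7224374) / (-1.3052603 − (-3.0018431)) = 1.9871535 − (-0.3455234)/(1.6965828) = 2.1908119
h(2.1908119) = 0.3424708
z5 = 2.1908119 − 0.3424708·(2.1908119 − 1.9871535) / (0.3424708 − (-1.3052603)) = 2.1908119 − (0.0697471)/(1.6477311) = 2.1484828

2.14848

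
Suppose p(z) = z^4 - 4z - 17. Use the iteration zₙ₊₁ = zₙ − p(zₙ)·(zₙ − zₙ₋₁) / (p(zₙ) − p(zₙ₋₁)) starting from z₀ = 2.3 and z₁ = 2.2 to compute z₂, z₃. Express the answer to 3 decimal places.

p(2.3) = 1.78410, p(2.2) = -2.37440
z₂ = 2.20000 − (-2.37440)·(2.20000 − 2.30000) / (-2.37440 − 1.78410) = 2.20000 − (0.23744)/(-4.15850) = 2.25710
p(2.25710) = -0.07457
z₃ = 2.25710 − (-0.07457)·(2.25710 − 2.20000) / (-0.07457 − (-2.37440)) = 2.25710 − (-0.00426)/(2.29983) = 2.25895

2.257, 2.259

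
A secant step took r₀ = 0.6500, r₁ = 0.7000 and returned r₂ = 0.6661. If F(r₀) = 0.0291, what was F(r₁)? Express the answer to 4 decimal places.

The secant line through (0.6500, 0.0291) and (0.7000, F(r₁)) crosses zero at r₂ = 0.6661.
So (0.6500, 0.0291), (0.7000, F(r₁)), (0.6661, 0) are collinear:
F(r₁) = 0.0291 · (0.7000 − 0.6661) / (0.6500 − 0.6661) = 0.0291 · (0.033900)/(-0.016100) = -0.061273

-0.0613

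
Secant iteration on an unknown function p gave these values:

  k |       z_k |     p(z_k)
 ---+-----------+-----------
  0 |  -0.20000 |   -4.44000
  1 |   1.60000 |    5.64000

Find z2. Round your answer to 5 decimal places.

z2 = 1.60000 − 5.64000·(1.60000 − (-0.20000)) / (5.64000 − (-4.44000))
   = 1.60000 − (10.1520000)/(10.0800000) = 0.5928571

0.59286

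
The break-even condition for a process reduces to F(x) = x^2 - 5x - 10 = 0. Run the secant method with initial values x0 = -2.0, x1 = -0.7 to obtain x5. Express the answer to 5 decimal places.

F(-2.0) = 4.0000000, F(-0.7) = -6.0100000
x2 = -0.7000000 − (-6.0100000)·(-0.7000000 − (-2.0000000)) / (-6.0100000 − 4.0000000) = -0.7000000 − (-7.8130000)/(-10.0100000) = -1.4805195
F(-1.4805195) = -0.4054647
x3 = -1.4805195 − (-0.4054647)·(-1.4805195 − (-0.7000000)) / (-0.4054647 − (-6.0100000)) = -1.4805195 − (0.3164731)/(5.6045353) = -1.5369868
F(-1.5369868) = 0.0472624
x4 = -1.5369868 − 0.0472624·(-1.5369868 − (-1.4805195)) / (0.0472624 − (-0.4054647)) = -1.5369868 − (-0.0026688)/(0.4527271) = -1.5310919
F(-1.5310919) = -0.0002981
x5 = -1.5310919 − (-0.0002981)·(-1.5310919 − (-1.5369868)) / (-0.0002981 − 0.0472624) = -1.5310919 − (-0.0000018)/(-0.0475605) = -1.5311288

-1.53113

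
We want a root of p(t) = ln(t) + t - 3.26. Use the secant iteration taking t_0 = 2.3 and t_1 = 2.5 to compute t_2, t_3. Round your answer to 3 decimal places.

p(2.3) = -0.12709, p(2.5) = 0.15629
t_2 = 2.50000 − 0.15629·(2.50000 − 2.30000) / (0.15629 − (-0.12709)) = 2.50000 − (0.03126)/(0.28338) = 2.38970
p(2.38970) = 0.00086
t_3 = 2.38970 − 0.00086·(2.38970 − 2.50000) / (0.00086 − 0.15629) = 2.38970 − (-0.00010)/(-0.15543) = 2.38908

2.390, 2.389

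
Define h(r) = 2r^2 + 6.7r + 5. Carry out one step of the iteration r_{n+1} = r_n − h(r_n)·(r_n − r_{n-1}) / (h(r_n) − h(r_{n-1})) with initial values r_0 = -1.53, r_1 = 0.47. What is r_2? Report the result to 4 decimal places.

h(-1.53) = -0.569200, h(0.47) = 8.590800
r_2 = 0.470000 − 8.590800·(0.470000 − (-1.530000)) / (8.590800 − (-0.569200)) = 0.470000 − (17.181600)/(9.160000) = -1.405721

-1.4057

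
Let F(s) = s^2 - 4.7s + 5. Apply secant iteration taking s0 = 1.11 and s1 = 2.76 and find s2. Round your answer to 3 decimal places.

2.333

F(1.11) = 1.01510, F(2.76) = -0.35440
s2 = 2.76000 − (-0.35440)·(2.76000 − 1.11000) / (-0.35440 − 1.01510) = 2.76000 − (-0.58476)/(-1.36950) = 2.33301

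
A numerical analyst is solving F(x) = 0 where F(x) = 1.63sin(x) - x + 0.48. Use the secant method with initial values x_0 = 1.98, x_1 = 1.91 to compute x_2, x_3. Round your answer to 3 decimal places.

1.977, 1.977

F(1.98) = -0.00458, F(1.91) = 0.10712
x_2 = 1.91000 − 0.10712·(1.91000 − 1.98000) / (0.10712 − (-0.00458)) = 1.91000 − (-0.00750)/(0.11170) = 1.97713
F(1.97713) = 0.00015
x_3 = 1.97713 − 0.00015·(1.97713 − 1.91000) / (0.00015 − 0.10712) = 1.97713 − (0.00001)/(-0.10698) = 1.97722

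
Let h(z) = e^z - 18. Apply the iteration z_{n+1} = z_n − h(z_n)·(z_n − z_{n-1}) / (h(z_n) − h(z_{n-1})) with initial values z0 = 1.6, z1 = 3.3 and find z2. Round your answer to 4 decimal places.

2.6009

h(1.6) = -13.046968, h(3.3) = 9.112639
z2 = 3.300000 − 9.112639·(3.300000 − 1.600000) / (9.112639 − (-13.046968)) = 3.300000 − (15.491486)/(22.159606) = 2.600913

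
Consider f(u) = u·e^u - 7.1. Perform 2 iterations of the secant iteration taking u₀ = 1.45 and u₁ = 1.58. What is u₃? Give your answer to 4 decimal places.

f(1.45) = -0.918484, f(1.58) = 0.570830
u₂ = 1.580000 − 0.570830·(1.580000 − 1.450000) / (0.570830 − (-0.918484)) = 1.580000 − (0.074208)/(1.489314) = 1.530173
f(1.530173) = -0.032167
u₃ = 1.530173 − (-0.032167)·(1.530173 − 1.580000) / (-0.032167 − 0.570830) = 1.530173 − (0.001603)/(-0.602997) = 1.532831

1.5328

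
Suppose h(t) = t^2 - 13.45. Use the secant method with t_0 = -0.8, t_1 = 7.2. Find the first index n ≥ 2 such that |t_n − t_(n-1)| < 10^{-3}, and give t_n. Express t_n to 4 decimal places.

h(-0.8) = -12.810000, h(7.2) = 38.390000
t_2 = 7.200000 − 38.390000·(8.000000)/(51.200000) = 1.201563;  |Δ| = 5.998437
h(1.201563) = -12.006248
t_3 = 1.201563 − (-12.006248)·(-5.998437)/(-50.396248) = 2.630612;  |Δ| = 1.429049
h(2.630612) = -6.529881
t_4 = 2.630612 − (-6.529881)·(1.429049)/(5.476366) = 4.334574;  |Δ| = 1.703962
h(4.334574) = 5.338534
t_5 = 4.334574 − 5.338534·(1.703962)/(11.868416) = 3.568115;  |Δ| = 0.766460
h(3.568115) = -0.718558
t_6 = 3.568115 − (-0.718558)·(-0.766460)/(-6.057093) = 3.659040;  |Δ| = 0.090926
h(3.659040) = -0.061423
t_7 = 3.659040 − (-0.061423)·(0.090926)/(0.657135) = 3.667539;  |Δ| = 0.008499
h(3.667539) = 0.000845
t_8 = 3.667539 − 0.000845·(0.008499)/(0.062268) = 3.667424;  |Δ| = 0.000115
|t_8 − t_7| = 0.000115 < 10^{-3}

n = 8, t_n = 3.6674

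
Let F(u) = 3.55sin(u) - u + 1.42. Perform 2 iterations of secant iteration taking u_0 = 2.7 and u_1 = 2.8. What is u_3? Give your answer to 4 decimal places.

2.7558

F(2.7) = 0.237199, F(2.8) = -0.190792
u_2 = 2.800000 − (-0.190792)·(2.800000 − 2.700000) / (-0.190792 − 0.237199) = 2.800000 − (-0.019079)/(-0.427991) = 2.755421
F(2.755421) = 0.001666
u_3 = 2.755421 − 0.001666·(2.755421 − 2.800000) / (0.001666 − (-0.190792)) = 2.755421 − (-0.000074)/(0.192458) = 2.755807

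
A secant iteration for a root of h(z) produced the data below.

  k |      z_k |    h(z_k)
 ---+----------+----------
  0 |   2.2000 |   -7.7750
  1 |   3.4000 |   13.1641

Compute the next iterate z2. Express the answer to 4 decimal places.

z2 = 3.4000 − 13.1641·(3.4000 − 2.2000) / (13.1641 − (-7.7750))
   = 3.4000 − (15.796920)/(20.939100) = 2.645578

2.6456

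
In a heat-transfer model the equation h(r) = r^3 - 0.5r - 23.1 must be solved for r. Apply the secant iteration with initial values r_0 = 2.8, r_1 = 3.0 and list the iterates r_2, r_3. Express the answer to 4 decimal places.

h(2.8) = -2.548000, h(3.0) = 2.400000
r_2 = 3.000000 − 2.400000·(3.000000 − 2.800000) / (2.400000 − (-2.548000)) = 3.000000 − (0.480000)/(4.948000) = 2.902991
h(2.902991) = -0.086952
r_3 = 2.902991 − (-0.086952)·(2.902991 − 3.000000) / (-0.086952 − 2.400000) = 2.902991 − (0.008435)/(-2.486952) = 2.906383

2.9030, 2.9064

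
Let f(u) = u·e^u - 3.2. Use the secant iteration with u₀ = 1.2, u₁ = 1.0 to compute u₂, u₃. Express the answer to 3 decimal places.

1.076, 1.084

f(1.2) = 0.78414, f(1.0) = -0.48172
u₂ = 1.00000 − (-0.48172)·(1.00000 − 1.20000) / (-0.48172 − 0.78414) = 1.00000 − (0.09634)/(-1.26586) = 1.07611
f(1.07611) = -0.04351
u₃ = 1.07611 − (-0.04351)·(1.07611 − 1.00000) / (-0.04351 − (-0.48172)) = 1.07611 − (-0.00331)/(0.43821) = 1.08367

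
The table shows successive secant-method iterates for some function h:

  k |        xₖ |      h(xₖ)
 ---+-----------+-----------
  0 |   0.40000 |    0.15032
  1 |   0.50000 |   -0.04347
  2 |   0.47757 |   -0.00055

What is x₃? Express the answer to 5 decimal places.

0.47728

x₃ = 0.47757 − (-0.00055)·(0.47757 − 0.50000) / (-0.00055 − (-0.04347))
   = 0.47757 − (0.0000123)/(0.0429200) = 0.4772826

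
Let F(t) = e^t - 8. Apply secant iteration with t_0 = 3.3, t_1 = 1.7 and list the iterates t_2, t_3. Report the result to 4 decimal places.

1.8868, 2.1197

F(3.3) = 19.112639, F(1.7) = -2.526053
t_2 = 1.700000 − (-2.526053)·(1.700000 − 3.300000) / (-2.526053 − 19.112639) = 1.700000 − (4.041684)/(-21.638692) = 1.886780
F(1.886780) = -1.401909
t_3 = 1.886780 − (-1.401909)·(1.886780 − 1.700000) / (-1.401909 − (-2.526053)) = 1.886780 − (-0.261849)/(1.124144) = 2.119712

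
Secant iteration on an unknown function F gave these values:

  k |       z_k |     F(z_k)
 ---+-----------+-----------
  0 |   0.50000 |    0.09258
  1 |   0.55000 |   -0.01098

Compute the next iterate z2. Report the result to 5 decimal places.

z2 = 0.55000 − (-0.01098)·(0.55000 − 0.50000) / (-0.01098 − 0.09258)
   = 0.55000 − (-0.0005490)/(-0.1035600) = 0.5446987

0.54470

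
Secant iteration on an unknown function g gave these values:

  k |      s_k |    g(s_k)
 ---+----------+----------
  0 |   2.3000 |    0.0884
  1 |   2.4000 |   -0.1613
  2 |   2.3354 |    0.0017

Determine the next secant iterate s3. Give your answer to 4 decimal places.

2.3361

s3 = 2.3354 − 0.0017·(2.3354 − 2.4000) / (0.0017 − (-0.1613))
   = 2.3354 − (-0.000110)/(0.163000) = 2.336074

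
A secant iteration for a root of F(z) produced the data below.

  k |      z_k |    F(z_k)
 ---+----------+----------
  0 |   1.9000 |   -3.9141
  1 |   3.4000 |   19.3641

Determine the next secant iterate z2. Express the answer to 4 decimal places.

2.1522

z2 = 3.4000 − 19.3641·(3.4000 − 1.9000) / (19.3641 − (-3.9141))
   = 3.4000 − (29.046150)/(23.278200) = 2.152217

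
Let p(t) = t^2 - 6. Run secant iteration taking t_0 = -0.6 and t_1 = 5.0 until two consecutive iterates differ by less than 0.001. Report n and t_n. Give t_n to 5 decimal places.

p(-0.6) = -5.6400000, p(5.0) = 19.0000000
t_2 = 5.0000000 − 19.0000000·(5.6000000)/(24.6400000) = 0.6818182;  |Δ| = 4.3181818
p(0.6818182) = -5.5351240
t_3 = 0.6818182 − (-5.5351240)·(-4.3181818)/(-24.5351240) = 1.6560000;  |Δ| = 0.9741818
p(1.6560000) = -3.2576640
t_4 = 1.6560000 − (-3.2576640)·(0.9741818)/(2.2774600) = 3.0494634;  |Δ| = 1.3934634
p(3.0494634) = 3.2992268
t_5 = 3.0494634 − 3.2992268·(1.3934634)/(6.5568908) = 2.3483152;  |Δ| = 0.7011481
p(2.3483152) = -0.4854155
t_6 = 2.3483152 − (-0.4854155)·(-0.7011481)/(-3.7846424) = 2.4382440;  |Δ| = 0.0899288
p(2.4382440) = -0.0549662
t_7 = 2.4382440 − (-0.0549662)·(0.0899288)/(0.4304493) = 2.4497274;  |Δ| = 0.0114834
p(2.4497274) = 0.0011646
t_8 = 2.4497274 − 0.0011646·(0.0114834)/(0.0561308) = 2.4494892;  |Δ| = 0.0002383
|t_8 − t_7| = 0.0002383 < 0.001

n = 8, t_n = 2.44949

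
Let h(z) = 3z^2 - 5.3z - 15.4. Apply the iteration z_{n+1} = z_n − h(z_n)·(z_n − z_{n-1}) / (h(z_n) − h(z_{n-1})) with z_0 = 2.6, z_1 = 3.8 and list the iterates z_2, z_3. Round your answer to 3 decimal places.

3.240, 3.308

h(2.6) = -8.90000, h(3.8) = 7.78000
z_2 = 3.80000 − 7.78000·(3.80000 − 2.60000) / (7.78000 − (-8.90000)) = 3.80000 − (9.33600)/(16.68000) = 3.24029
h(3.24029) = -1.07513
z_3 = 3.24029 − (-1.07513)·(3.24029 − 3.80000) / (-1.07513 − 7.78000) = 3.24029 − (0.60176)/(-8.85513) = 3.30824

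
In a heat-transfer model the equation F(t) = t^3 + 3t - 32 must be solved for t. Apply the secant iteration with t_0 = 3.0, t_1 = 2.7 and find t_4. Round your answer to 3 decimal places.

2.861

F(3.0) = 4.00000, F(2.7) = -4.21700
t_2 = 2.70000 − (-4.21700)·(2.70000 − 3.00000) / (-4.21700 − 4.00000) = 2.70000 − (1.26510)/(-8.21700) = 2.85396
F(2.85396) = -0.19233
t_3 = 2.85396 − (-0.19233)·(2.85396 − 2.70000) / (-0.19233 − (-4.21700)) = 2.85396 − (-0.02961)/(4.02467) = 2.86132
F(2.86132) = 0.00999
t_4 = 2.86132 − 0.00999·(2.86132 − 2.85396) / (0.00999 − (-0.19233)) = 2.86132 − (0.00007)/(0.20232) = 2.86096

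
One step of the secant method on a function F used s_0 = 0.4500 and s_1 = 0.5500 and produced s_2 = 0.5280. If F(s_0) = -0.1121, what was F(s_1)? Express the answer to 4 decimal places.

The secant line through (0.4500, -0.1121) and (0.5500, F(s_1)) crosses zero at s_2 = 0.5280.
So (0.4500, -0.1121), (0.5500, F(s_1)), (0.5280, 0) are collinear:
F(s_1) = -0.1121 · (0.5500 − 0.5280) / (0.4500 − 0.5280) = -0.1121 · (0.022000)/(-0.078000) = 0.031618

0.0316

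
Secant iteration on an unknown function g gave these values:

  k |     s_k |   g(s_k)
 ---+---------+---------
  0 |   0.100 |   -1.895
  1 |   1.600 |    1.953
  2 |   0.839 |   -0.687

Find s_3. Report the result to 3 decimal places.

1.037

s_3 = 0.839 − (-0.687)·(0.839 − 1.600) / (-0.687 − 1.953)
   = 0.839 − (0.52281)/(-2.64000) = 1.03703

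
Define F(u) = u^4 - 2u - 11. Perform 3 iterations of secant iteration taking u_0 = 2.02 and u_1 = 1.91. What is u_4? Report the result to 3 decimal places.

1.966

F(2.02) = 1.60966, F(1.91) = -1.51137
u_2 = 1.91000 − (-1.51137)·(1.91000 − 2.02000) / (-1.51137 − 1.60966) = 1.91000 − (0.16625)/(-3.12103) = 1.96327
F(1.96327) = -0.06998
u_3 = 1.96327 − (-0.06998)·(1.96327 − 1.91000) / (-0.06998 − (-1.51137)) = 1.96327 − (-0.00373)/(1.44139) = 1.96585
F(1.96585) = 0.00328
u_4 = 1.96585 − 0.00328·(1.96585 − 1.96327) / (0.00328 − (-0.06998)) = 1.96585 − (0.00001)/(0.07326) = 1.96574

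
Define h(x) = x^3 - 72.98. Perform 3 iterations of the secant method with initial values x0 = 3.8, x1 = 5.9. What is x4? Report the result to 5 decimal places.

h(3.8) = -18.1080000, h(5.9) = 132.3990000
x2 = 5.9000000 − 132.3990000·(5.9000000 − 3.8000000) / (132.3990000 − (-18.1080000)) = 5.9000000 − (278.0379000)/(150.5070000) = 4.0526580
h(4.0526580) = -6.4189948
x3 = 4.0526580 − (-6.4189948)·(4.0526580 − 5.9000000) / (-6.4189948 − 132.3990000) = 4.0526580 − (11.8580786)/(-138.8179948) = 4.1380798
h(4.1380798) = -2.1207454
x4 = 4.1380798 − (-2.1207454)·(4.1380798 − 4.0526580) / (-2.1207454 − (-6.4189948)) = 4.1380798 − (-0.1811578)/(4.2982494) = 4.1802267

4.18023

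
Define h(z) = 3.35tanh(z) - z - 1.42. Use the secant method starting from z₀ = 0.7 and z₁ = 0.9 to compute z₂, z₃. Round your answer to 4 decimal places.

0.8090, 0.7924

h(0.7) = -0.095368, h(0.9) = 0.079598
z₂ = 0.900000 − 0.079598·(0.900000 − 0.700000) / (0.079598 − (-0.095368)) = 0.900000 − (0.015920)/(0.174966) = 0.809013
h(0.809013) = 0.012289
z₃ = 0.809013 − 0.012289·(0.809013 − 0.900000) / (0.012289 − 0.079598) = 0.809013 − (-0.001118)/(-0.067308) = 0.792401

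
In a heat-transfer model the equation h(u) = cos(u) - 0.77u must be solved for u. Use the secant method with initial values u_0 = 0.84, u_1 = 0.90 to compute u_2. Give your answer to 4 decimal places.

h(0.84) = 0.020663, h(0.90) = -0.071390
u_2 = 0.900000 − (-0.071390)·(0.900000 − 0.840000) / (-0.071390 − 0.020663) = 0.900000 − (-0.004283)/(-0.092053) = 0.853468

0.8535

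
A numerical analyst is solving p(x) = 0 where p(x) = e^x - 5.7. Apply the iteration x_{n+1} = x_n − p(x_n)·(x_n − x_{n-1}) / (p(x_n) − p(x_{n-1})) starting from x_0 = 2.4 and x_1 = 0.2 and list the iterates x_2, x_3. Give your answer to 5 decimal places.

p(2.4) = 5.3231764, p(0.2) = -4.4785972
x_2 = 0.2000000 − (-4.4785972)·(0.2000000 − 2.4000000) / (-4.4785972 − 5.3231764) = 0.2000000 − (9.8529139)/(-9.8017736) = 1.2052175
p(1.2052175) = -2.3625152
x_3 = 1.2052175 − (-2.3625152)·(1.2052175 − 0.2000000) / (-2.3625152 − (-4.4785972)) = 1.2052175 − (-2.3748416)/(2.1160820) = 2.3274998

1.20522, 2.32750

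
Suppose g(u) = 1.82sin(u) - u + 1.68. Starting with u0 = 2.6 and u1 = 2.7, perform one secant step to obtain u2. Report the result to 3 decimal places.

g(2.6) = 0.01821, g(2.7) = -0.24217
u2 = 2.70000 − (-0.24217)·(2.70000 − 2.60000) / (-0.24217 − 0.01821) = 2.70000 − (-0.02422)/(-0.26038) = 2.60699

2.607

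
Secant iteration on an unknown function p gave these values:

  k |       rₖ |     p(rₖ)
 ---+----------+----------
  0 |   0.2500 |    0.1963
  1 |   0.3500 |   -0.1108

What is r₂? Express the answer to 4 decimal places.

r₂ = 0.3500 − (-0.1108)·(0.3500 − 0.2500) / (-0.1108 − 0.1963)
   = 0.3500 − (-0.011080)/(-0.307100) = 0.313921

0.3139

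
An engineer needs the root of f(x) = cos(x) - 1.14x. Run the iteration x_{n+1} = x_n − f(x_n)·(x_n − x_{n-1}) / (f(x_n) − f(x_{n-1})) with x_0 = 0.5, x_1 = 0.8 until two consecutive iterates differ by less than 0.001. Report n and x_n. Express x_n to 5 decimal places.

f(0.5) = 0.3075826, f(0.8) = -0.2152933
x_2 = 0.8000000 − (-0.2152933)·(0.3000000)/(-0.5228759) = 0.6764755;  |Δ| = 0.1235245
f(0.6764755) = 0.0086020
x_3 = 0.6764755 − 0.0086020·(-0.1235245)/(0.2238953) = 0.6812213;  |Δ| = 0.0047458
f(0.6812213) = 0.0002120
x_4 = 0.6812213 − 0.0002120·(0.0047458)/(-0.0083901) = 0.6813412;  |Δ| = 0.0001199
|x_4 − x_3| = 0.0001199 < 0.001

n = 4, x_n = 0.68134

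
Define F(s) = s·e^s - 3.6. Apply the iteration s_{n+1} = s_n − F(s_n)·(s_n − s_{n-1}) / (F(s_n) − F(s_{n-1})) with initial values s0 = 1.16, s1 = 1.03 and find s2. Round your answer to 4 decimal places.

F(1.16) = 0.100323, F(1.03) = -0.714902
s2 = 1.030000 − (-0.714902)·(1.030000 − 1.160000) / (-0.714902 − 0.100323) = 1.030000 − (0.092937)/(-0.815225) = 1.144002

1.1440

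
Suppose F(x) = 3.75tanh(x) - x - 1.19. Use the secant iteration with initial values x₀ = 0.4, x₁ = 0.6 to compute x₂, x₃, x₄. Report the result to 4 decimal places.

0.4849, 0.4777, 0.4783

F(0.4) = -0.165191, F(0.6) = 0.223936
x₂ = 0.600000 − 0.223936·(0.600000 − 0.400000) / (0.223936 − (-0.165191)) = 0.600000 − (0.044787)/(0.389127) = 0.484904
F(0.484904) = 0.013204
x₃ = 0.484904 − 0.013204·(0.484904 − 0.600000) / (0.013204 − 0.223936) = 0.484904 − (-0.001520)/(-0.210732) = 0.477692
F(0.477692) = -0.001218
x₄ = 0.477692 − (-0.001218)·(0.477692 − 0.484904) / (-0.001218 − 0.013204) = 0.477692 − (0.000009)/(-0.014422) = 0.478301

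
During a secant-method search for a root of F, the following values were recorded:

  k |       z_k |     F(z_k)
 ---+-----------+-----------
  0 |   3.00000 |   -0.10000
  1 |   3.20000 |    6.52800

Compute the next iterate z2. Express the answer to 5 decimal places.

3.00302

z2 = 3.20000 − 6.52800·(3.20000 − 3.00000) / (6.52800 − (-0.10000))
   = 3.20000 − (1.3056000)/(6.6280000) = 3.0030175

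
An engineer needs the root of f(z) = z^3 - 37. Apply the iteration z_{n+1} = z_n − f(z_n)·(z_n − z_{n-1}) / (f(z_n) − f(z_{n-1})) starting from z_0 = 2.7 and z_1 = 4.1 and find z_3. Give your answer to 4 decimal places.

3.3038

f(2.7) = -17.317000, f(4.1) = 31.921000
z_2 = 4.100000 − 31.921000·(4.100000 − 2.700000) / (31.921000 − (-17.317000)) = 4.100000 − (44.689400)/(49.238000) = 3.192380
f(3.192380) = -4.465533
z_3 = 3.192380 − (-4.465533)·(3.192380 − 4.100000) / (-4.465533 − 31.921000) = 3.192380 − (4.053008)/(-36.386533) = 3.303767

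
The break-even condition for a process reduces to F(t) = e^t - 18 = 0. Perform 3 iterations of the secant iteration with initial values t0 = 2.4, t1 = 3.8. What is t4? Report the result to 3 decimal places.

2.899

F(2.4) = -6.97682, F(3.8) = 26.70118
t2 = 3.80000 − 26.70118·(3.80000 − 2.40000) / (26.70118 − (-6.97682)) = 3.80000 − (37.38166)/(33.67801) = 2.69003
F(2.69003) = -3.26792
t3 = 2.69003 − (-3.26792)·(2.69003 − 3.80000) / (-3.26792 − 26.70118) = 2.69003 − (3.62730)/(-29.96910) = 2.81106
F(2.81106) = -1.37243
t4 = 2.81106 − (-1.37243)·(2.81106 − 2.69003) / (-1.37243 − (-3.26792)) = 2.81106 − (-0.16611)/(1.89549) = 2.89870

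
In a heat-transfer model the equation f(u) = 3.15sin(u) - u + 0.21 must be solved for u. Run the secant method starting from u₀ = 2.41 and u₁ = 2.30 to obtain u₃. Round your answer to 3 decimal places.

2.381

f(2.41) = -0.09562, f(2.30) = 0.25897
u₂ = 2.30000 − 0.25897·(2.30000 − 2.41000) / (0.25897 − (-0.09562)) = 2.30000 − (-0.02849)/(0.35460) = 2.38034
f(2.38034) = 0.00263
u₃ = 2.38034 − 0.00263·(2.38034 − 2.30000) / (0.00263 − 0.25897) = 2.38034 − (0.00021)/(-0.25634) = 2.38116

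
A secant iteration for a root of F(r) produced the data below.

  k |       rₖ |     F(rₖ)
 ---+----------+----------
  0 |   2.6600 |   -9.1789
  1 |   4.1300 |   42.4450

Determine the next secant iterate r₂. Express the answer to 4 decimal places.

2.9214

r₂ = 4.1300 − 42.4450·(4.1300 − 2.6600) / (42.4450 − (-9.1789))
   = 4.1300 − (62.394150)/(51.623900) = 2.921371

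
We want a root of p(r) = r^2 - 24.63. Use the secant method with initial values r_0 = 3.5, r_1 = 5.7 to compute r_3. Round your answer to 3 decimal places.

p(3.5) = -12.38000, p(5.7) = 7.86000
r_2 = 5.70000 − 7.86000·(5.70000 − 3.50000) / (7.86000 − (-12.38000)) = 5.70000 − (17.29200)/(20.24000) = 4.84565
p(4.84565) = -1.14966
r_3 = 4.84565 − (-1.14966)·(4.84565 − 5.70000) / (-1.14966 − 7.86000) = 4.84565 − (0.98221)/(-9.00966) = 4.95467

4.955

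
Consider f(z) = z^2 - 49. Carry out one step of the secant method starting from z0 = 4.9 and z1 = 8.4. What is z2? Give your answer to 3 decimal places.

f(4.9) = -24.99000, f(8.4) = 21.56000
z2 = 8.40000 − 21.56000·(8.40000 − 4.90000) / (21.56000 − (-24.99000)) = 8.40000 − (75.46000)/(46.55000) = 6.77895

6.779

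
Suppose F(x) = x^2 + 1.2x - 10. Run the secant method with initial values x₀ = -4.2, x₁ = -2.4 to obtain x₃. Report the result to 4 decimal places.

-3.8476

F(-4.2) = 2.600000, F(-2.4) = -7.120000
x₂ = -2.400000 − (-7.120000)·(-2.400000 − (-4.200000)) / (-7.120000 − 2.600000) = -2.400000 − (-12.816000)/(-9.720000) = -3.718519
F(-3.718519) = -0.634842
x₃ = -3.718519 − (-0.634842)·(-3.718519 − (-2.400000)) / (-0.634842 − (-7.120000)) = -3.718519 − (0.837051)/(6.485158) = -3.847590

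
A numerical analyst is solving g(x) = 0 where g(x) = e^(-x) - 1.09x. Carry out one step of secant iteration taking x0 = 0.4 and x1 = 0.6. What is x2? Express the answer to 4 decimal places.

g(0.4) = 0.234320, g(0.6) = -0.105188
x2 = 0.600000 − (-0.105188)·(0.600000 − 0.400000) / (-0.105188 − 0.234320) = 0.600000 − (-0.021038)/(-0.339508) = 0.538035

0.5380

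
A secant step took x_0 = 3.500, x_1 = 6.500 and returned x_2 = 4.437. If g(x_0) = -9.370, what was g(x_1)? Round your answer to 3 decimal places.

The secant line through (3.500, -9.370) and (6.500, g(x_1)) crosses zero at x_2 = 4.437.
So (3.500, -9.370), (6.500, g(x_1)), (4.437, 0) are collinear:
g(x_1) = -9.370 · (6.500 − 4.437) / (3.500 − 4.437) = -9.370 · (2.06300)/(-0.93700) = 20.63000

20.630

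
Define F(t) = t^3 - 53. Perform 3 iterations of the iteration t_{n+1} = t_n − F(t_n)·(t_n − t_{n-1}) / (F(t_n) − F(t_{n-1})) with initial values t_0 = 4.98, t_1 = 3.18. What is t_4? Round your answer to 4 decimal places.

3.7550

F(4.98) = 70.505992, F(3.18) = -20.842568
t_2 = 3.180000 − (-20.842568)·(3.180000 − 4.980000) / (-20.842568 − 70.505992) = 3.180000 − (37.516622)/(-91.348560) = 3.590697
F(3.590697) = -6.704749
t_3 = 3.590697 − (-6.704749)·(3.590697 − 3.180000) / (-6.704749 − (-20.842568)) = 3.590697 − (-2.753623)/(14.137819) = 3.785467
F(3.785467) = 1.244856
t_4 = 3.785467 − 1.244856·(3.785467 − 3.590697) / (1.244856 − (-6.704749)) = 3.785467 − (0.242461)/(7.949605) = 3.754968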